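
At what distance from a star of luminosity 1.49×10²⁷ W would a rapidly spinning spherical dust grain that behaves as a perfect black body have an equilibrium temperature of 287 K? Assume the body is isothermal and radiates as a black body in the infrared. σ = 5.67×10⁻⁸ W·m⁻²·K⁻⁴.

d ≈ 2.78×10¹¹ m

For an isothermal black-emitting sphere, (1−a)S·πr² = σ·4πr²·T⁴ ⇒ S = 4σT⁴/(1−a).
S = 4·5.67×10⁻⁸·(287)⁴/1.00 = 1539 W/m².
Flux falls as S = L/(4πd²), so d = √(L/(4πS)) = √(1.49×10²⁷/(4π·1539)).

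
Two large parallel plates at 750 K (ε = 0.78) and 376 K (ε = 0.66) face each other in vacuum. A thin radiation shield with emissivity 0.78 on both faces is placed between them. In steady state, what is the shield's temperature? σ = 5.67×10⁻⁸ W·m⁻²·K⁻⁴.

In steady state the net flux on the hot side equals that on the cold side.
σ(T₁⁴−T_s⁴)/D₁ = σ(T_s⁴−T₂⁴)/D₂, with D₁ = 1/ε₁+1/ε_s−1 = 1.564, D₂ = 1/ε_s+1/ε₂−1 = 1.797.
Solve for T_s⁴: T_s⁴ = (D₂·T₁⁴ + D₁·T₂⁴)/(D₁+D₂) = 1.785×10¹¹ K⁴.

T_s ≈ 650 K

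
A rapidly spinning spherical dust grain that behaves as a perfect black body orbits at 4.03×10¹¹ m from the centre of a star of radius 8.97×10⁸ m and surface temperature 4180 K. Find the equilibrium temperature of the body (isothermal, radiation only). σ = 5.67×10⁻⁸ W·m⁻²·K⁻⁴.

T ≈ 139 K

The star's surface emits σT_*⁴; at distance d the flux is S = σT_*⁴(R_*/d)².
S = 5.67×10⁻⁸·(4180)⁴·(8.97×10⁸/4.03×10¹¹)² = 85.76 W/m².
For an isothermal sphere T⁴ = (1−a)S/(4σ) = 3.781×10⁸ K⁴.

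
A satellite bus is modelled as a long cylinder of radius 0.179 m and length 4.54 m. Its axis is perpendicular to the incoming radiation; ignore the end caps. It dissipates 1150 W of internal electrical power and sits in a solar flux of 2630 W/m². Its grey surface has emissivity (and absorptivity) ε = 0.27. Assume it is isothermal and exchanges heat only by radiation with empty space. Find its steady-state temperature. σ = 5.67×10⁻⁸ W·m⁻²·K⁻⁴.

At steady state, absorbed solar power + internal power = radiated power.
Absorbed: α·S·A_cross = 0.27·2630·1.625 = 1154 W (cross-section 2rL).
Total input = 1154 + 1150 = 2304 W.
Radiated: εσ·A_surf·T⁴ with A_surf = 2πrL = 5.106 m².
T⁴ = 2304/(0.27·5.67×10⁻⁸·5.106) = 2.948×10¹⁰ K⁴.

T ≈ 414 K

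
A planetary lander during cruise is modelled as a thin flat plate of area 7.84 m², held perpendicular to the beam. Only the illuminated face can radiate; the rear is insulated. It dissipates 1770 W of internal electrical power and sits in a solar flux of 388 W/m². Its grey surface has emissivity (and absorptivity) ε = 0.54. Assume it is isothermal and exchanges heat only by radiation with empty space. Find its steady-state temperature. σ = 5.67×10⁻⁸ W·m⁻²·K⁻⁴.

T ≈ 345 K

At steady state, absorbed solar power + internal power = radiated power.
Absorbed: α·S·A_cross = 0.54·388·7.840 = 1643 W (cross-section A).
Total input = 1643 + 1770 = 3413 W.
Radiated: εσ·A_surf·T⁴ with A_surf = A = 7.840 m².
T⁴ = 3413/(0.54·5.67×10⁻⁸·7.840) = 1.422×10¹⁰ K⁴.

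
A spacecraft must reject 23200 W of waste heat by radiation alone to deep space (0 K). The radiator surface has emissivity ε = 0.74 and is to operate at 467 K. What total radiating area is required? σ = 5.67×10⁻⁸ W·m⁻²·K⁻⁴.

A ≈ 11.6 m²

P = εσA T⁴ ⇒ A = P/(εσT⁴).
T⁴ = 4.756×10¹⁰ K⁴.
A = 23200/(0.74 × 5.67×10⁻⁸ × 4.756×10¹⁰).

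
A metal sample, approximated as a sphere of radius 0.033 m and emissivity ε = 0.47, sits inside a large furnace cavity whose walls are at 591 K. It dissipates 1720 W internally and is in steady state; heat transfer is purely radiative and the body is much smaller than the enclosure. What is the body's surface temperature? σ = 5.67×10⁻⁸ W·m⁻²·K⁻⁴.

T ≈ 1480 K

For a small grey body in a large enclosure, net radiated power = εσA(T⁴ − T_w⁴).
Steady state: P = εσA(T⁴ − T_w⁴) with A = 4πr² = 0.01368 m².
T⁴ = P/(εσA) + T_w⁴ = 1720/(0.47·5.67×10⁻⁸·0.01368) + (591)⁴
    = 4.716×10¹² + 1.220×10¹¹ = 4.838×10¹² K⁴.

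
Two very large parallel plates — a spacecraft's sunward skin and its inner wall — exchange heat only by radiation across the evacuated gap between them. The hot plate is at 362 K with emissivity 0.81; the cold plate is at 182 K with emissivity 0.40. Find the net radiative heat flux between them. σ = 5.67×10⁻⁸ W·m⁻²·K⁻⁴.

For two infinite grey parallel plates, q = σ(T₁⁴ − T₂⁴)/(1/ε₁ + 1/ε₂ − 1).
T₁⁴ − T₂⁴ = 1.717×10¹⁰ − 1.097×10⁹ = 1.608×10¹⁰ K⁴.
1/ε₁ + 1/ε₂ − 1 = 1.235 + 2.500 − 1 = 2.735.
q = 5.67×10⁻⁸ × 1.608×10¹⁰ / 2.735.

q ≈ 333 W/m²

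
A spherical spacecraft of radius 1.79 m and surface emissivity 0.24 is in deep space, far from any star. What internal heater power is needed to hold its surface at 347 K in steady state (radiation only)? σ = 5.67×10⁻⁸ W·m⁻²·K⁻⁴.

P = εσ·4πr²·T⁴.
4πr² = 40.26 m²; T⁴ = 1.450×10¹⁰ K⁴.
P = 0.24·5.67×10⁻⁸·40.26·1.450×10¹⁰.

P ≈ 7940 W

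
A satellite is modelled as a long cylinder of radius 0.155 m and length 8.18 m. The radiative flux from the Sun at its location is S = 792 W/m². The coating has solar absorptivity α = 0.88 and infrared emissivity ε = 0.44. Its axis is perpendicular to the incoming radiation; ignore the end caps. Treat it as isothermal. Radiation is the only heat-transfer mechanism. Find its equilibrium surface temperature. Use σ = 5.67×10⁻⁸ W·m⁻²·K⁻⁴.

T ≈ 307 K

At equilibrium, absorbed power = emitted power.
Absorbing cross-section = 2rL = 2.536 m²; emitting surface = 2πrL = 7.966 m² (ratio π).
αS·A_cross = εσ·A_surf·T⁴  ⇒  T⁴ = αS/(ε·πσ).
T⁴ = 0.880·792/(0.44·π·5.67×10⁻⁸) = 8.892×10⁹ K⁴.
T = (8.892×10⁹)^(1/4).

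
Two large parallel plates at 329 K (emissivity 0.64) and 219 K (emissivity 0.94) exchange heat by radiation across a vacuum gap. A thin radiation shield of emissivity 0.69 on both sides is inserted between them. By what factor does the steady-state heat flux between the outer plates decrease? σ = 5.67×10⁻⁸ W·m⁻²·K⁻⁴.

factor ≈ 2.17

Without shield: q₀ = σΔ(T⁴)/(1/ε₁+1/ε₂−1) with denominator 1.626.
With shield the two gaps are in series; the resistances add: (1/ε₁+1/ε_s−1)+(1/ε_s+1/ε₂−1) = 2.012+1.513 = 3.525.
Heat-flux ratio q₀/q = 3.525/1.626.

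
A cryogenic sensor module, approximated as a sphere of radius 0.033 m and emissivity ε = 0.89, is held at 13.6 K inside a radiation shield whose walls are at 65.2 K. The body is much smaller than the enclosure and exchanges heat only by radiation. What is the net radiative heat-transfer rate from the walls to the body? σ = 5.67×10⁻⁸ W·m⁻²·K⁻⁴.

For a small grey body in a large enclosure: P_net = εσA(T_body⁴ − T_wall⁴).
A = 4πr² = 0.01368 m²; T_body⁴ − T_wall⁴ = 34210 − 1.807×10⁷ = -1.804×10⁷ K⁴.
|P_net| = 0.89·5.67×10⁻⁸·0.01368·1.804×10⁷.

P_net ≈ 0.0125 W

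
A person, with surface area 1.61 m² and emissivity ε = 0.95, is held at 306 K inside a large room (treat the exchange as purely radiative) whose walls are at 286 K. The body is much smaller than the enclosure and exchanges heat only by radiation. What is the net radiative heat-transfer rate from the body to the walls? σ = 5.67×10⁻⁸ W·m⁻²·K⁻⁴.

For a small grey body in a large enclosure: P_net = εσA(T_body⁴ − T_wall⁴).
A = 1.61 m²; T_body⁴ − T_wall⁴ = 8.768×10⁹ − 6.691×10⁹ = 2.077×10⁹ K⁴.
|P_net| = 0.95·5.67×10⁻⁸·1.610·2.077×10⁹.

P_net ≈ 180 W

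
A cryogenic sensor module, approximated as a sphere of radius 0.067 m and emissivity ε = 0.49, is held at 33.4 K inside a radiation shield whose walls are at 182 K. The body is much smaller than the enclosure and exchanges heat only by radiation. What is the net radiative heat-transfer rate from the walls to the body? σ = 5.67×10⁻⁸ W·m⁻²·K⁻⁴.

P_net ≈ 1.72 W

For a small grey body in a large enclosure: P_net = εσA(T_body⁴ − T_wall⁴).
A = 4πr² = 0.05641 m²; T_body⁴ − T_wall⁴ = 1.244×10⁶ − 1.097×10⁹ = -1.096×10⁹ K⁴.
|P_net| = 0.49·5.67×10⁻⁸·0.05641·1.096×10⁹.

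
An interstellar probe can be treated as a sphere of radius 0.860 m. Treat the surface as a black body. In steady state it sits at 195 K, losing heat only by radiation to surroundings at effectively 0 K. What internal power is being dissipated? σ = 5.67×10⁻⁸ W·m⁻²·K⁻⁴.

P ≈ 762 W

Steady state: P = εσA T⁴.
A = 4πr² = 9.294 m²; T⁴ = (195)⁴ = 1.446×10⁹ K⁴.
P = 1.0 × 5.67×10⁻⁸ × 9.294 × 1.446×10⁹.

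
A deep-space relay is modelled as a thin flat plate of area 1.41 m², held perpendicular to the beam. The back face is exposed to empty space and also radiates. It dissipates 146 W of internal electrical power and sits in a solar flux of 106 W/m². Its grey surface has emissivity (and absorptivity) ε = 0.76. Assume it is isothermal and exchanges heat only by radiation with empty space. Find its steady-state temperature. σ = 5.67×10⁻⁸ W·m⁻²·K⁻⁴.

T ≈ 215 K

At steady state, absorbed solar power + internal power = radiated power.
Absorbed: α·S·A_cross = 0.76·106·1.410 = 113.6 W (cross-section A).
Total input = 113.6 + 146 = 259.6 W.
Radiated: εσ·A_surf·T⁴ with A_surf = 2A = 2.820 m².
T⁴ = 259.6/(0.76·5.67×10⁻⁸·2.820) = 2.136×10⁹ K⁴.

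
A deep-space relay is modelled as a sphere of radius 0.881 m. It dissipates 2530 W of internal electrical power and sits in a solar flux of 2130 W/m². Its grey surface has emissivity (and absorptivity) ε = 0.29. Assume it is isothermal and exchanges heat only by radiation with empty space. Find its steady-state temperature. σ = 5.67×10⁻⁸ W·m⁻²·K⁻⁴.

T ≈ 398 K

At steady state, absorbed solar power + internal power = radiated power.
Absorbed: α·S·A_cross = 0.29·2130·2.438 = 1506 W (cross-section πr²).
Total input = 1506 + 2530 = 4036 W.
Radiated: εσ·A_surf·T⁴ with A_surf = 4πr² = 9.754 m².
T⁴ = 4036/(0.29·5.67×10⁻⁸·9.754) = 2.517×10¹⁰ K⁴.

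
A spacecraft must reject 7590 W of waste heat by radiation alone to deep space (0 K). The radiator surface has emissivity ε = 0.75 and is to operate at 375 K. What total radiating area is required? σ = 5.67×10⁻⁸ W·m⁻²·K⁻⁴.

A ≈ 9.03 m²

P = εσA T⁴ ⇒ A = P/(εσT⁴).
T⁴ = 1.978×10¹⁰ K⁴.
A = 7590/(0.75 × 5.67×10⁻⁸ × 1.978×10¹⁰).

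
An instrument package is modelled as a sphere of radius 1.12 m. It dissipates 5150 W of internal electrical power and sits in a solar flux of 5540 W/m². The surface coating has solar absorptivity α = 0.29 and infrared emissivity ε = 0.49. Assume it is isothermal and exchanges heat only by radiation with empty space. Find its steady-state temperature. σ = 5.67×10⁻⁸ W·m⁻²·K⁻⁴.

At steady state, absorbed solar power + internal power = radiated power.
Absorbed: α·S·A_cross = 0.29·5540·3.941 = 6331 W (cross-section πr²).
Total input = 6331 + 5150 = 11480 W.
Radiated: εσ·A_surf·T⁴ with A_surf = 4πr² = 15.76 m².
T⁴ = 11480/(0.49·5.67×10⁻⁸·15.76) = 2.622×10¹⁰ K⁴.

T ≈ 402 K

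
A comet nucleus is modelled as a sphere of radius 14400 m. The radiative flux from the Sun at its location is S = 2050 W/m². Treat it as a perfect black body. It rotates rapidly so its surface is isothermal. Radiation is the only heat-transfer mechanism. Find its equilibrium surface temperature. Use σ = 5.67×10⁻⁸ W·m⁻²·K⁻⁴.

T ≈ 308 K

At equilibrium, absorbed power = emitted power.
Absorbing cross-section = πr² = 6.514×10⁸ m²; emitting surface = 4πr² = 2.606×10⁹ m² (ratio 4).
S·A_cross = εσ·A_surf·T⁴  ⇒  T⁴ = S/(4σ).
T⁴ = 1.00·2050/(4·5.67×10⁻⁸) = 9.039×10⁹ K⁴.
T = (9.039×10⁹)^(1/4).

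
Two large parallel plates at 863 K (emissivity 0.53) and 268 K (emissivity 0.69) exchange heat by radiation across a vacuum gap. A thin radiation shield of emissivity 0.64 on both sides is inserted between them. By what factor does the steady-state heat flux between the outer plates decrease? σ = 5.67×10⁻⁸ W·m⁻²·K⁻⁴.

factor ≈ 1.91

Without shield: q₀ = σΔ(T⁴)/(1/ε₁+1/ε₂−1) with denominator 2.336.
With shield the two gaps are in series; the resistances add: (1/ε₁+1/ε_s−1)+(1/ε_s+1/ε₂−1) = 2.449+2.012 = 4.461.
Heat-flux ratio q₀/q = 4.461/2.336.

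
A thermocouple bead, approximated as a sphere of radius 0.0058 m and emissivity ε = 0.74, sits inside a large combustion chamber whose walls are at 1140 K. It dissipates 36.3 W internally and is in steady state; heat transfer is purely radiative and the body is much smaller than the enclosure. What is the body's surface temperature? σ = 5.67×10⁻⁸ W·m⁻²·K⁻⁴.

For a small grey body in a large enclosure, net radiated power = εσA(T⁴ − T_w⁴).
Steady state: P = εσA(T⁴ − T_w⁴) with A = 4πr² = 4.227×10⁻⁴ m².
T⁴ = P/(εσA) + T_w⁴ = 36.3/(0.74·5.67×10⁻⁸·4.227×10⁻⁴) + (1140)⁴
    = 2.047×10¹² + 1.689×10¹² = 3.736×10¹² K⁴.

T ≈ 1390 K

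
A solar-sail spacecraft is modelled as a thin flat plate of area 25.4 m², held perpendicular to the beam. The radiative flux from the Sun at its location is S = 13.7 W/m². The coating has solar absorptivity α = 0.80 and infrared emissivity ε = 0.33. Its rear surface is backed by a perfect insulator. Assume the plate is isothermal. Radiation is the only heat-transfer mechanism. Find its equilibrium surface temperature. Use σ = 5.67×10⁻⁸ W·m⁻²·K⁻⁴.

At equilibrium, absorbed power = emitted power.
Absorbing cross-section = A = 25.40 m²; emitting surface = A = 25.40 m² (ratio 1).
αS·A_cross = εσ·A_surf·T⁴  ⇒  T⁴ = αS/(ε·1σ).
T⁴ = 0.800·13.7/(0.33·1·5.67×10⁻⁸) = 5.858×10⁸ K⁴.
T = (5.858×10⁸)^(1/4).

T ≈ 156 K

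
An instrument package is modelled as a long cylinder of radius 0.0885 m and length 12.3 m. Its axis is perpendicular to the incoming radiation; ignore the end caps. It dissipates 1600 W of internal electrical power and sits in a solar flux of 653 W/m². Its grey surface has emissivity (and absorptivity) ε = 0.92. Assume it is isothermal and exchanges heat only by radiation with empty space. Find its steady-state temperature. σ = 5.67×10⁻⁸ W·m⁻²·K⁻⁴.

At steady state, absorbed solar power + internal power = radiated power.
Absorbed: α·S·A_cross = 0.92·653·2.177 = 1308 W (cross-section 2rL).
Total input = 1308 + 1600 = 2908 W.
Radiated: εσ·A_surf·T⁴ with A_surf = 2πrL = 6.840 m².
T⁴ = 2908/(0.92·5.67×10⁻⁸·6.840) = 8.150×10⁹ K⁴.

T ≈ 300 K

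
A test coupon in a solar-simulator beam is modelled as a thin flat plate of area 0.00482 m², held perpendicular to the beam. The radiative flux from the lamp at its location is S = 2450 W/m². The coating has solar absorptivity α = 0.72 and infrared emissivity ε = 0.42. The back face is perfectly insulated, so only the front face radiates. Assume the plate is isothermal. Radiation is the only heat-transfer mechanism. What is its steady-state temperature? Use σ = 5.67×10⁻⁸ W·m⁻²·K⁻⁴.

T ≈ 522 K

At equilibrium, absorbed power = emitted power.
Absorbing cross-section = A = 0.004820 m²; emitting surface = A = 0.004820 m² (ratio 1).
αS·A_cross = εσ·A_surf·T⁴  ⇒  T⁴ = αS/(ε·1σ).
T⁴ = 0.720·2450/(0.42·1·5.67×10⁻⁸) = 7.407×10¹⁰ K⁴.
T = (7.407×10¹⁰)^(1/4).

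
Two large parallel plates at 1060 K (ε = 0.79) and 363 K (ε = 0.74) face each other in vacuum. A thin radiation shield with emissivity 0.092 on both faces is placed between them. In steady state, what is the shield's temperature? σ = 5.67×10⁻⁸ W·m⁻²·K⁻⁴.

In steady state the net flux on the hot side equals that on the cold side.
σ(T₁⁴−T_s⁴)/D₁ = σ(T_s⁴−T₂⁴)/D₂, with D₁ = 1/ε₁+1/ε_s−1 = 11.14, D₂ = 1/ε_s+1/ε₂−1 = 11.22.
Solve for T_s⁴: T_s⁴ = (D₂·T₁⁴ + D₁·T₂⁴)/(D₁+D₂) = 6.423×10¹¹ K⁴.

T_s ≈ 895 K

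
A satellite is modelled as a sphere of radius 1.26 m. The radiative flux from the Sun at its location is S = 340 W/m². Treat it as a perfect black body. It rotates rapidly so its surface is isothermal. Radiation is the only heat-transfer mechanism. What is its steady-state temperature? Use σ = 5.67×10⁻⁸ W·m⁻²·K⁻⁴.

T ≈ 197 K

At equilibrium, absorbed power = emitted power.
Absorbing cross-section = πr² = 4.988 m²; emitting surface = 4πr² = 19.95 m² (ratio 4).
S·A_cross = εσ·A_surf·T⁴  ⇒  T⁴ = S/(4σ).
T⁴ = 1.00·340/(4·5.67×10⁻⁸) = 1.499×10⁹ K⁴.
T = (1.499×10⁹)^(1/4).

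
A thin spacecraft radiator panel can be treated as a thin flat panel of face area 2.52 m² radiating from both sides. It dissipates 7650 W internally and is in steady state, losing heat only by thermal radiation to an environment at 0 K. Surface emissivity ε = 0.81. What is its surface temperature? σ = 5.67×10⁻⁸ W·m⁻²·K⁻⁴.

T ≈ 426 K

Steady state: internal power = radiated power, P = εσA T⁴.
Radiating area A = 2·2.52 = 5.040 m².
T⁴ = P/(εσA) = 7650/(0.81·5.67×10⁻⁸·5.040) = 3.305×10¹⁰ K⁴.
T = (3.305×10¹⁰)^(1/4).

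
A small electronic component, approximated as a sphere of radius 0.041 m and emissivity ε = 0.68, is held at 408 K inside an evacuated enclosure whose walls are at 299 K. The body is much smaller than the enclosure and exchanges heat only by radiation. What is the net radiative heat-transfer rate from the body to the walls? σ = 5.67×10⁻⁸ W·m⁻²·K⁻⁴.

For a small grey body in a large enclosure: P_net = εσA(T_body⁴ − T_wall⁴).
A = 4πr² = 0.02112 m²; T_body⁴ − T_wall⁴ = 2.771×10¹⁰ − 7.993×10⁹ = 1.972×10¹⁰ K⁴.
|P_net| = 0.68·5.67×10⁻⁸·0.02112·1.972×10¹⁰.

P_net ≈ 16.1 W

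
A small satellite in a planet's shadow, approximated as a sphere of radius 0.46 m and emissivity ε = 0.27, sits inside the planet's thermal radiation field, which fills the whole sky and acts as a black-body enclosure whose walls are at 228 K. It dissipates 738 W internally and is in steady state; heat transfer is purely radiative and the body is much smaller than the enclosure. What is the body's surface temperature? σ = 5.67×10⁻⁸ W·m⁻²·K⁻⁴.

For a small grey body in a large enclosure, net radiated power = εσA(T⁴ − T_w⁴).
Steady state: P = εσA(T⁴ − T_w⁴) with A = 4πr² = 2.659 m².
T⁴ = P/(εσA) + T_w⁴ = 738/(0.27·5.67×10⁻⁸·2.659) + (228)⁴
    = 1.813×10¹⁰ + 2.702×10⁹ = 2.083×10¹⁰ K⁴.

T ≈ 380 K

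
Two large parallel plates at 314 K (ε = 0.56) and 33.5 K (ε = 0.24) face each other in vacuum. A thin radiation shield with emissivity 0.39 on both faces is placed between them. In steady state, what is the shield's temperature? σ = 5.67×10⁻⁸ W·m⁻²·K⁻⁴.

T_s ≈ 280 K

In steady state the net flux on the hot side equals that on the cold side.
σ(T₁⁴−T_s⁴)/D₁ = σ(T_s⁴−T₂⁴)/D₂, with D₁ = 1/ε₁+1/ε_s−1 = 3.350, D₂ = 1/ε_s+1/ε₂−1 = 5.731.
Solve for T_s⁴: T_s⁴ = (D₂·T₁⁴ + D₁·T₂⁴)/(D₁+D₂) = 6.136×10⁹ K⁴.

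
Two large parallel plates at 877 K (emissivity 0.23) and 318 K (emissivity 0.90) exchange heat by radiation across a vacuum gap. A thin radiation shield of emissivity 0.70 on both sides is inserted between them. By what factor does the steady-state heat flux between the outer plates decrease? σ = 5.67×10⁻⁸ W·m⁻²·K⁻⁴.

factor ≈ 1.42

Without shield: q₀ = σΔ(T⁴)/(1/ε₁+1/ε₂−1) with denominator 4.459.
With shield the two gaps are in series; the resistances add: (1/ε₁+1/ε_s−1)+(1/ε_s+1/ε₂−1) = 4.776+1.540 = 6.316.
Heat-flux ratio q₀/q = 6.316/4.459.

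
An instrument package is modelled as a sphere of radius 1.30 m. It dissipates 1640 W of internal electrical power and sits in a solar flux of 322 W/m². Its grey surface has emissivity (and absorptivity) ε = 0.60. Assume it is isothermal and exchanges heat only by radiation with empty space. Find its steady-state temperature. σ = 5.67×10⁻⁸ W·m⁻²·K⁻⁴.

T ≈ 246 K

At steady state, absorbed solar power + internal power = radiated power.
Absorbed: α·S·A_cross = 0.60·322·5.309 = 1026 W (cross-section πr²).
Total input = 1026 + 1640 = 2666 W.
Radiated: εσ·A_surf·T⁴ with A_surf = 4πr² = 21.24 m².
T⁴ = 2666/(0.60·5.67×10⁻⁸·21.24) = 3.690×10⁹ K⁴.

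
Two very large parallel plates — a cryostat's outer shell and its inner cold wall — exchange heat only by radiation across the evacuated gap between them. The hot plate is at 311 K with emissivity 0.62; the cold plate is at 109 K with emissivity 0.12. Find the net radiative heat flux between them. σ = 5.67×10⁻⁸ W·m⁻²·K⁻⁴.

For two infinite grey parallel plates, q = σ(T₁⁴ − T₂⁴)/(1/ε₁ + 1/ε₂ − 1).
T₁⁴ − T₂⁴ = 9.355×10⁹ − 1.412×10⁸ = 9.214×10⁹ K⁴.
1/ε₁ + 1/ε₂ − 1 = 1.613 + 8.333 − 1 = 8.946.
q = 5.67×10⁻⁸ × 9.214×10⁹ / 8.946.

q ≈ 58.4 W/m²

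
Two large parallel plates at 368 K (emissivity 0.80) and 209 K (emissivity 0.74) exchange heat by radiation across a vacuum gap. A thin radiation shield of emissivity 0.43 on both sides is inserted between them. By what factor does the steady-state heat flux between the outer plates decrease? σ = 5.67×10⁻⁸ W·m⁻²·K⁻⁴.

Without shield: q₀ = σΔ(T⁴)/(1/ε₁+1/ε₂−1) with denominator 1.601.
With shield the two gaps are in series; the resistances add: (1/ε₁+1/ε_s−1)+(1/ε_s+1/ε₂−1) = 2.576+2.677 = 5.253.
Heat-flux ratio q₀/q = 5.253/1.601.

factor ≈ 3.28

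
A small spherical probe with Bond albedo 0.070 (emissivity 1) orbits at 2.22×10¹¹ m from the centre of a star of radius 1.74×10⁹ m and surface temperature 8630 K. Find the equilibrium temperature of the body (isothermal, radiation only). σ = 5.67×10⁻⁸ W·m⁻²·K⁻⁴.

T ≈ 531 K

The star's surface emits σT_*⁴; at distance d the flux is S = σT_*⁴(R_*/d)².
S = 5.67×10⁻⁸·(8630)⁴·(1.74×10⁹/2.22×10¹¹)² = 19320 W/m².
For an isothermal sphere T⁴ = (1−a)S/(4σ) = 7.922×10¹⁰ K⁴.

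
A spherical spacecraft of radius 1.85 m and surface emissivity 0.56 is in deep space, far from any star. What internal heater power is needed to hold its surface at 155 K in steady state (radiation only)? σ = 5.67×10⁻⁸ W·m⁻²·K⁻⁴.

P ≈ 788 W

P = εσ·4πr²·T⁴.
4πr² = 43.01 m²; T⁴ = 5.772×10⁸ K⁴.
P = 0.56·5.67×10⁻⁸·43.01·5.772×10⁸.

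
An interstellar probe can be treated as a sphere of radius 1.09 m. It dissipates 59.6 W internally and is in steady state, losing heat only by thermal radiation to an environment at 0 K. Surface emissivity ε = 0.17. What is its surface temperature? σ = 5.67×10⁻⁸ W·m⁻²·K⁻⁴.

Steady state: internal power = radiated power, P = εσA T⁴.
Radiating area A = 4πr² = 14.93 m².
T⁴ = P/(εσA) = 59.6/(0.17·5.67×10⁻⁸·14.93) = 4.141×10⁸ K⁴.
T = (4.141×10⁸)^(1/4).

T ≈ 143 K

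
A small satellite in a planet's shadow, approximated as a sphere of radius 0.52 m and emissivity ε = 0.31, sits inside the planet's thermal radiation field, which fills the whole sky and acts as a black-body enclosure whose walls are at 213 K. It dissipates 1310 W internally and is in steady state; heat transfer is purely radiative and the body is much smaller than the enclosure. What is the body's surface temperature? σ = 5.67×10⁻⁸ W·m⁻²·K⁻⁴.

T ≈ 394 K

For a small grey body in a large enclosure, net radiated power = εσA(T⁴ − T_w⁴).
Steady state: P = εσA(T⁴ − T_w⁴) with A = 4πr² = 3.398 m².
T⁴ = P/(εσA) + T_w⁴ = 1310/(0.31·5.67×10⁻⁸·3.398) + (213)⁴
    = 2.193×10¹⁰ + 2.058×10⁹ = 2.399×10¹⁰ K⁴.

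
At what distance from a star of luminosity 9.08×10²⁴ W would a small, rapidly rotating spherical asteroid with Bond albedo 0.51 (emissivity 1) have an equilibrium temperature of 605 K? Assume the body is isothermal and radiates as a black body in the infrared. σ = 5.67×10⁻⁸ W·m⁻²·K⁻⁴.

d ≈ 3.41×10⁹ m

For an isothermal black-emitting sphere, (1−a)S·πr² = σ·4πr²·T⁴ ⇒ S = 4σT⁴/(1−a).
S = 4·5.67×10⁻⁸·(605)⁴/0.490 = 62010 W/m².
Flux falls as S = L/(4πd²), so d = √(L/(4πS)) = √(9.08×10²⁴/(4π·62010)).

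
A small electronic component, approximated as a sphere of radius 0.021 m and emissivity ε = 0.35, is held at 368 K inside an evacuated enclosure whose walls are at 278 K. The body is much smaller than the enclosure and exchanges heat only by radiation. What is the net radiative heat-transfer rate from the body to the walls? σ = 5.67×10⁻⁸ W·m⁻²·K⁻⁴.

For a small grey body in a large enclosure: P_net = εσA(T_body⁴ − T_wall⁴).
A = 4πr² = 0.005542 m²; T_body⁴ − T_wall⁴ = 1.834×10¹⁰ − 5.973×10⁹ = 1.237×10¹⁰ K⁴.
|P_net| = 0.35·5.67×10⁻⁸·0.005542·1.237×10¹⁰.

P_net ≈ 1.36 W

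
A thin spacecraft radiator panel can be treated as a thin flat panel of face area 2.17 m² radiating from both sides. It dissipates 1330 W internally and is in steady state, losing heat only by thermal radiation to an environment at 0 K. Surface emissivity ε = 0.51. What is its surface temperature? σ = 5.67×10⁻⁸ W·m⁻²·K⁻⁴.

T ≈ 321 K

Steady state: internal power = radiated power, P = εσA T⁴.
Radiating area A = 2·2.17 = 4.340 m².
T⁴ = P/(εσA) = 1330/(0.51·5.67×10⁻⁸·4.340) = 1.060×10¹⁰ K⁴.
T = (1.060×10¹⁰)^(1/4).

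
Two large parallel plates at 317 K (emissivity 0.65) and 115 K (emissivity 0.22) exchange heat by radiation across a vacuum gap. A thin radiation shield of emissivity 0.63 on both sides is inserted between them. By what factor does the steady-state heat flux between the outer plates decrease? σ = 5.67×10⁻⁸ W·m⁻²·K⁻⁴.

factor ≈ 1.43

Without shield: q₀ = σΔ(T⁴)/(1/ε₁+1/ε₂−1) with denominator 5.084.
With shield the two gaps are in series; the resistances add: (1/ε₁+1/ε_s−1)+(1/ε_s+1/ε₂−1) = 2.126+5.133 = 7.259.
Heat-flux ratio q₀/q = 7.259/5.084.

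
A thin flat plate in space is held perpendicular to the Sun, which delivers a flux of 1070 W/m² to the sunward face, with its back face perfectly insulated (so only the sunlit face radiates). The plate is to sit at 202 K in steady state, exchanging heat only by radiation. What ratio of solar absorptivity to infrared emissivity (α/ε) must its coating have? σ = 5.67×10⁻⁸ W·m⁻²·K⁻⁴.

Balance: αS·A = εσ·1A·T⁴ ⇒ α/ε = σT⁴/S.
α/ε = 5.67×10⁻⁸·(202)⁴/1070 = 5.67×10⁻⁸·1.665×10⁹/1070.

α/ε ≈ 0.0882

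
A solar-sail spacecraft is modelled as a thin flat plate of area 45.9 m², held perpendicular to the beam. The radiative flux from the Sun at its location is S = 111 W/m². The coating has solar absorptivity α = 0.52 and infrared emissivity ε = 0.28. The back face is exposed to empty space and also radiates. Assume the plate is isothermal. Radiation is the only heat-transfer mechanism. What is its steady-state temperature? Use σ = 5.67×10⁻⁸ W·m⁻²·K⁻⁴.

At equilibrium, absorbed power = emitted power.
Absorbing cross-section = A = 45.90 m²; emitting surface = 2A = 91.80 m² (ratio 2).
αS·A_cross = εσ·A_surf·T⁴  ⇒  T⁴ = αS/(ε·2σ).
T⁴ = 0.520·111/(0.28·2·5.67×10⁻⁸) = 1.818×10⁹ K⁴.
T = (1.818×10⁹)^(1/4).

T ≈ 206 K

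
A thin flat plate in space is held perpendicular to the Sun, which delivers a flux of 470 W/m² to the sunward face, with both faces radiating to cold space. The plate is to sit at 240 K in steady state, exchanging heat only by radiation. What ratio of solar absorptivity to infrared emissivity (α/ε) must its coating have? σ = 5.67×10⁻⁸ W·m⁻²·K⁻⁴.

α/ε ≈ 0.800

Balance: αS·A = εσ·2A·T⁴ ⇒ α/ε = 2σT⁴/S.
α/ε = 2·5.67×10⁻⁸·(240)⁴/470 = 2·5.67×10⁻⁸·3.318×10⁹/470.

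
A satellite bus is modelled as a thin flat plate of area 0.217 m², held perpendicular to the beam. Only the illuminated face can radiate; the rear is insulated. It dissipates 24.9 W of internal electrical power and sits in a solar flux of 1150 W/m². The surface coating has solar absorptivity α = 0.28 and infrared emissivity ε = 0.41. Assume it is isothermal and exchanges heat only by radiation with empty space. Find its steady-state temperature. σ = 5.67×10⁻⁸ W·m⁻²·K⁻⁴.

T ≈ 370 K

At steady state, absorbed solar power + internal power = radiated power.
Absorbed: α·S·A_cross = 0.28·1150·0.2170 = 69.87 W (cross-section A).
Total input = 69.87 + 24.9 = 94.77 W.
Radiated: εσ·A_surf·T⁴ with A_surf = A = 0.2170 m².
T⁴ = 94.77/(0.41·5.67×10⁻⁸·0.2170) = 1.879×10¹⁰ K⁴.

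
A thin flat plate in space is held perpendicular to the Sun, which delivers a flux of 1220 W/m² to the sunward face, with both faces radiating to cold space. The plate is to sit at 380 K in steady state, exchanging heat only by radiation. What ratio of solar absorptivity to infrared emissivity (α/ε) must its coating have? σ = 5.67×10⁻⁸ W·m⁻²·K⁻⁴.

Balance: αS·A = εσ·2A·T⁴ ⇒ α/ε = 2σT⁴/S.
α/ε = 2·5.67×10⁻⁸·(380)⁴/1220 = 2·5.67×10⁻⁸·2.085×10¹⁰/1220.

α/ε ≈ 1.94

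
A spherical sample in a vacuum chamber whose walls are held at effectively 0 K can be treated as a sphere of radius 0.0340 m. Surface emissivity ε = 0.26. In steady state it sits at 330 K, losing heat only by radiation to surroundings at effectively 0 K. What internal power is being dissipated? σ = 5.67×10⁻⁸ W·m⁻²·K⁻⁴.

P ≈ 2.54 W

Steady state: P = εσA T⁴.
A = 4πr² = 0.01453 m²; T⁴ = (330)⁴ = 1.186×10¹⁰ K⁴.
P = 0.26 × 5.67×10⁻⁸ × 0.01453 × 1.186×10¹⁰.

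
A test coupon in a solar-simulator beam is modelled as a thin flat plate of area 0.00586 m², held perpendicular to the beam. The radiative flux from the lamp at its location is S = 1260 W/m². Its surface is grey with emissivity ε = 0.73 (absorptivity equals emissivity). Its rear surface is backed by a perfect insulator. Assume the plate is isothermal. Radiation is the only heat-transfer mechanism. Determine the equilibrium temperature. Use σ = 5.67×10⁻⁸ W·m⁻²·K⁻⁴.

At equilibrium, absorbed power = emitted power.
Absorbing cross-section = A = 0.005860 m²; emitting surface = A = 0.005860 m² (ratio 1).
εS·A_cross = εσ·A_surf·T⁴  ⇒  T⁴ = S/(1σ)   (ε cancels).
T⁴ = 1260/(1·5.67×10⁻⁸) = 2.222×10¹⁰ K⁴.
T = (2.222×10¹⁰)^(1/4).

T ≈ 386 K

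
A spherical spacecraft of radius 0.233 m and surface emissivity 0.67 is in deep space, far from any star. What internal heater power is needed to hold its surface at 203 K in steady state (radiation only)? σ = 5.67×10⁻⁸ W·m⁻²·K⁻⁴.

P ≈ 44.0 W

P = εσ·4πr²·T⁴.
4πr² = 0.6822 m²; T⁴ = 1.698×10⁹ K⁴.
P = 0.67·5.67×10⁻⁸·0.6822·1.698×10⁹.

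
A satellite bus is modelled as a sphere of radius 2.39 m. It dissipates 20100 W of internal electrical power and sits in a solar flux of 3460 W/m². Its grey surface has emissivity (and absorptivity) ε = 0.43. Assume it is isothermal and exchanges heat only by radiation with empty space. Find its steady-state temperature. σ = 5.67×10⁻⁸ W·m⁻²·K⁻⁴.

T ≈ 404 K

At steady state, absorbed solar power + internal power = radiated power.
Absorbed: α·S·A_cross = 0.43·3460·17.95 = 26700 W (cross-section πr²).
Total input = 26700 + 20100 = 46800 W.
Radiated: εσ·A_surf·T⁴ with A_surf = 4πr² = 71.78 m².
T⁴ = 46800/(0.43·5.67×10⁻⁸·71.78) = 2.674×10¹⁰ K⁴.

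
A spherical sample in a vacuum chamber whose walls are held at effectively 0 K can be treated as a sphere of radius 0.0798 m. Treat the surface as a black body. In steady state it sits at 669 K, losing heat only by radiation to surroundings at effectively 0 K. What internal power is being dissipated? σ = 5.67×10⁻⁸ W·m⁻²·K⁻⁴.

Steady state: P = εσA T⁴.
A = 4πr² = 0.08002 m²; T⁴ = (669)⁴ = 2.003×10¹¹ K⁴.
P = 1.0 × 5.67×10⁻⁸ × 0.08002 × 2.003×10¹¹.

P ≈ 909 W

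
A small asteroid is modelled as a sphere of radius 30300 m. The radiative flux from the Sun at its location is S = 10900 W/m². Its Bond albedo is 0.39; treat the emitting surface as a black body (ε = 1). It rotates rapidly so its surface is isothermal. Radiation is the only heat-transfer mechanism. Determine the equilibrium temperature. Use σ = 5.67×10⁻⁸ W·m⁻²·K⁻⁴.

T ≈ 414 K

At equilibrium, absorbed power = emitted power.
Absorbing cross-section = πr² = 2.884×10⁹ m²; emitting surface = 4πr² = 1.154×10¹⁰ m² (ratio 4).
(1−a)S·A_cross = εσ·A_surf·T⁴  ⇒  T⁴ = (1−a)S/(4σ).
T⁴ = 0.610·10900/(4·5.67×10⁻⁸) = 2.932×10¹⁰ K⁴.
T = (2.932×10¹⁰)^(1/4).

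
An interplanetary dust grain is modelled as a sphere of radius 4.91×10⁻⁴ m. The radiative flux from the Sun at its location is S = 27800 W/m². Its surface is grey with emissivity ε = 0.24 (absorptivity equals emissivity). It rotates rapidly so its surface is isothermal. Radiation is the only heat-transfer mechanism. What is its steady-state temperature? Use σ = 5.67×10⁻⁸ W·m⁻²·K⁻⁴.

At equilibrium, absorbed power = emitted power.
Absorbing cross-section = πr² = 7.574×10⁻⁷ m²; emitting surface = 4πr² = 3.030×10⁻⁶ m² (ratio 4).
εS·A_cross = εσ·A_surf·T⁴  ⇒  T⁴ = S/(4σ)   (ε cancels).
T⁴ = 27800/(4·5.67×10⁻⁸) = 1.226×10¹¹ K⁴.
T = (1.226×10¹¹)^(1/4).

T ≈ 592 K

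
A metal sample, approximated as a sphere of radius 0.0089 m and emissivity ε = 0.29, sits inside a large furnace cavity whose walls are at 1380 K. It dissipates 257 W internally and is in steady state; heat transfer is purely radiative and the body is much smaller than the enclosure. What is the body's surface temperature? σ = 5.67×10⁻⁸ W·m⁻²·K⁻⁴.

For a small grey body in a large enclosure, net radiated power = εσA(T⁴ − T_w⁴).
Steady state: P = εσA(T⁴ − T_w⁴) with A = 4πr² = 9.954×10⁻⁴ m².
T⁴ = P/(εσA) + T_w⁴ = 257/(0.29·5.67×10⁻⁸·9.954×10⁻⁴) + (1380)⁴
    = 1.570×10¹³ + 3.627×10¹² = 1.933×10¹³ K⁴.

T ≈ 2100 K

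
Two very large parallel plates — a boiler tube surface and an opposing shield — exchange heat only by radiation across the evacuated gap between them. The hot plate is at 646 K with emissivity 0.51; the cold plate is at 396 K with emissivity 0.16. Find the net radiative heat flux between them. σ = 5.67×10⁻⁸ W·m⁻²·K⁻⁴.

For two infinite grey parallel plates, q = σ(T₁⁴ − T₂⁴)/(1/ε₁ + 1/ε₂ − 1).
T₁⁴ − T₂⁴ = 1.742×10¹¹ − 2.459×10¹⁰ = 1.496×10¹¹ K⁴.
1/ε₁ + 1/ε₂ − 1 = 1.961 + 6.250 − 1 = 7.211.
q = 5.67×10⁻⁸ × 1.496×10¹¹ / 7.211.

q ≈ 1180 W/m²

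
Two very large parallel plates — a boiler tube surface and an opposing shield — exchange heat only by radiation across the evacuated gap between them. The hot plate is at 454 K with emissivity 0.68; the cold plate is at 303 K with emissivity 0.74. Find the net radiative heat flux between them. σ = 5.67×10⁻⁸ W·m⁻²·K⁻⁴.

q ≈ 1060 W/m²

For two infinite grey parallel plates, q = σ(T₁⁴ − T₂⁴)/(1/ε₁ + 1/ε₂ − 1).
T₁⁴ − T₂⁴ = 4.248×10¹⁰ − 8.429×10⁹ = 3.405×10¹⁰ K⁴.
1/ε₁ + 1/ε₂ − 1 = 1.471 + 1.351 − 1 = 1.822.
q = 5.67×10⁻⁸ × 3.405×10¹⁰ / 1.822.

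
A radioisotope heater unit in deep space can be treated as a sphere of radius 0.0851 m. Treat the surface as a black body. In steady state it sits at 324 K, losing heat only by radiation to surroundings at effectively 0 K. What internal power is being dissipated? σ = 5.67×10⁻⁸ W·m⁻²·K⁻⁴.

P ≈ 56.9 W

Steady state: P = εσA T⁴.
A = 4πr² = 0.09101 m²; T⁴ = (324)⁴ = 1.102×10¹⁰ K⁴.
P = 1.0 × 5.67×10⁻⁸ × 0.09101 × 1.102×10¹⁰.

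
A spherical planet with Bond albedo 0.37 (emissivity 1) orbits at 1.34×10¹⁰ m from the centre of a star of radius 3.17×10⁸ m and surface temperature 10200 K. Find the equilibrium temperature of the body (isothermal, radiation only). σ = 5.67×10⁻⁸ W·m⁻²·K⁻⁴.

T ≈ 988 K

The star's surface emits σT_*⁴; at distance d the flux is S = σT_*⁴(R_*/d)².
S = 5.67×10⁻⁸·(10200)⁴·(3.17×10⁸/1.34×10¹⁰)² = 3.435×10⁵ W/m².
For an isothermal sphere T⁴ = (1−a)S/(4σ) = 9.541×10¹¹ K⁴.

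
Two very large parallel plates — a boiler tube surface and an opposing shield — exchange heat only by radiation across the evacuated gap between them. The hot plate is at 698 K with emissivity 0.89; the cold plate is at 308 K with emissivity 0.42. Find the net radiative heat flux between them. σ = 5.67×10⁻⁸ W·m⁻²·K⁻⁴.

q ≈ 5170 W/m²

For two infinite grey parallel plates, q = σ(T₁⁴ − T₂⁴)/(1/ε₁ + 1/ε₂ − 1).
T₁⁴ − T₂⁴ = 2.374×10¹¹ − 8.999×10⁹ = 2.284×10¹¹ K⁴.
1/ε₁ + 1/ε₂ − 1 = 1.124 + 2.381 − 1 = 2.505.
q = 5.67×10⁻⁸ × 2.284×10¹¹ / 2.505.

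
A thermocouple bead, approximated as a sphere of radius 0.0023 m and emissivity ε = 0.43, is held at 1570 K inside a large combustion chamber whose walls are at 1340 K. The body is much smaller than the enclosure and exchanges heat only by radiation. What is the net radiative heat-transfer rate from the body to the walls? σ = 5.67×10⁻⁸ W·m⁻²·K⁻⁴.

P_net ≈ 4.62 W

For a small grey body in a large enclosure: P_net = εσA(T_body⁴ − T_wall⁴).
A = 4πr² = 6.648×10⁻⁵ m²; T_body⁴ − T_wall⁴ = 6.076×10¹² − 3.224×10¹² = 2.852×10¹² K⁴.
|P_net| = 0.43·5.67×10⁻⁸·6.648×10⁻⁵·2.852×10¹².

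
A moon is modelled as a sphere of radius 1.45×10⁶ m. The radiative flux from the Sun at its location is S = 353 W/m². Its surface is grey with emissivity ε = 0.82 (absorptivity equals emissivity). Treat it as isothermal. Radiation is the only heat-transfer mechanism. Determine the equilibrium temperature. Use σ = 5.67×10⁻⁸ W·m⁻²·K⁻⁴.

At equilibrium, absorbed power = emitted power.
Absorbing cross-section = πr² = 6.605×10¹² m²; emitting surface = 4πr² = 2.642×10¹³ m² (ratio 4).
εS·A_cross = εσ·A_surf·T⁴  ⇒  T⁴ = S/(4σ)   (ε cancels).
T⁴ = 353/(4·5.67×10⁻⁸) = 1.556×10⁹ K⁴.
T = (1.556×10⁹)^(1/4).

T ≈ 199 K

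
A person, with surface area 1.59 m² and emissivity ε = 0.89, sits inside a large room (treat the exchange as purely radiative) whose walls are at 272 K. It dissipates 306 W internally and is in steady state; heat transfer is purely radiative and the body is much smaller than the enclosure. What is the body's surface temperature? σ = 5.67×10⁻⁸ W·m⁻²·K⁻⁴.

T ≈ 310 K

For a small grey body in a large enclosure, net radiated power = εσA(T⁴ − T_w⁴).
Steady state: P = εσA(T⁴ − T_w⁴) with A = 1.59 m².
T⁴ = P/(εσA) + T_w⁴ = 306/(0.89·5.67×10⁻⁸·1.590) + (272)⁴
    = 3.814×10⁹ + 5.474×10⁹ = 9.287×10⁹ K⁴.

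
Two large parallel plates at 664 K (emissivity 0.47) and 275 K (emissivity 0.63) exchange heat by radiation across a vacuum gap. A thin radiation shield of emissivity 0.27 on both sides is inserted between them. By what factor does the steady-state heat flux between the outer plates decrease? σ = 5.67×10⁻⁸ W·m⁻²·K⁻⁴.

Without shield: q₀ = σΔ(T⁴)/(1/ε₁+1/ε₂−1) with denominator 2.715.
With shield the two gaps are in series; the resistances add: (1/ε₁+1/ε_s−1)+(1/ε_s+1/ε₂−1) = 4.831+4.291 = 9.122.
Heat-flux ratio q₀/q = 9.122/2.715.

factor ≈ 3.36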